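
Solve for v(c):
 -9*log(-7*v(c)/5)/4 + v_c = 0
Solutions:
 -4*Integral(1/(log(-_y) - log(5) + log(7)), (_y, v(c)))/9 = C1 - c


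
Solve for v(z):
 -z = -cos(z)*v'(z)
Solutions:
 v(z) = C1 + Integral(z/cos(z), z)


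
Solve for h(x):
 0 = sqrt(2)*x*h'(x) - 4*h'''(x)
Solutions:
 h(x) = C1 + Integral(C2*airyai(sqrt(2)*x/2) + C3*airybi(sqrt(2)*x/2), x)


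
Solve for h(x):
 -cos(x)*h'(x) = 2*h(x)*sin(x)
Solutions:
 h(x) = C1*cos(x)^2


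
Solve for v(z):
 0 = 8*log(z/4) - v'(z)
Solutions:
 v(z) = C1 + 8*z*log(z) - z*log(65536) - 8*z


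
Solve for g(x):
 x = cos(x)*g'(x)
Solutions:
 g(x) = C1 + Integral(x/cos(x), x)


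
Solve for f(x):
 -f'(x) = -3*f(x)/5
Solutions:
 f(x) = C1*exp(3*x/5)


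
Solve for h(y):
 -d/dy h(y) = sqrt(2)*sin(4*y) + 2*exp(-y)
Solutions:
 h(y) = C1 + sqrt(2)*cos(4*y)/4 + 2*exp(-y)


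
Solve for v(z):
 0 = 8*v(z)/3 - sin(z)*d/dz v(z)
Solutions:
 v(z) = C1*(cos(z) - 1)^(4/3)/(cos(z) + 1)^(4/3)


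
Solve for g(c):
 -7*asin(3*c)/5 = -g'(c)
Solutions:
 g(c) = C1 + 7*c*asin(3*c)/5 + 7*sqrt(1 - 9*c^2)/15


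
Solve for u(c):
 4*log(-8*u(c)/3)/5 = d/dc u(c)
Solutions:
 -5*Integral(1/(log(-_y) - log(3) + 3*log(2)), (_y, u(c)))/4 = C1 - c


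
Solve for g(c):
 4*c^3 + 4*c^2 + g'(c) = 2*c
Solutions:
 g(c) = C1 - c^4 - 4*c^3/3 + c^2


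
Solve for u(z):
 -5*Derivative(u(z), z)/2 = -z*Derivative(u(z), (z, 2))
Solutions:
 u(z) = C1 + C2*z^(7/2)


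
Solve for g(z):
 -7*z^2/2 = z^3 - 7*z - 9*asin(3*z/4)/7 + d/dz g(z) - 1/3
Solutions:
 g(z) = C1 - z^4/4 - 7*z^3/6 + 7*z^2/2 + 9*z*asin(3*z/4)/7 + z/3 + 3*sqrt(16 - 9*z^2)/7


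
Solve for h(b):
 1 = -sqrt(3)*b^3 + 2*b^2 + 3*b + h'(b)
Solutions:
 h(b) = C1 + sqrt(3)*b^4/4 - 2*b^3/3 - 3*b^2/2 + b


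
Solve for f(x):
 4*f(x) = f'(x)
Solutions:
 f(x) = C1*exp(4*x)


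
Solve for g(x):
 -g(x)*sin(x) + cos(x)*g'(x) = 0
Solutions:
 g(x) = C1/cos(x)


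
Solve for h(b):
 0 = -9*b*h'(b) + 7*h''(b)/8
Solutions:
 h(b) = C1 + C2*erfi(6*sqrt(7)*b/7)


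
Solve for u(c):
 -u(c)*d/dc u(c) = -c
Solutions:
 u(c) = -sqrt(C1 + c^2)
 u(c) = sqrt(C1 + c^2)


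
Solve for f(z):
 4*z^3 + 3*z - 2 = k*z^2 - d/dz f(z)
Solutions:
 f(z) = C1 + k*z^3/3 - z^4 - 3*z^2/2 + 2*z


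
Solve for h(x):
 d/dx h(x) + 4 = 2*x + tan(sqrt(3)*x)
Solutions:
 h(x) = C1 + x^2 - 4*x - sqrt(3)*log(cos(sqrt(3)*x))/3


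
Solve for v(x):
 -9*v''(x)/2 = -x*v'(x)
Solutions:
 v(x) = C1 + C2*erfi(x/3)


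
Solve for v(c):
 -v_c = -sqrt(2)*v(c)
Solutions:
 v(c) = C1*exp(sqrt(2)*c)


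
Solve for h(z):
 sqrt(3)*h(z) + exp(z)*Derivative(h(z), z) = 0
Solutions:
 h(z) = C1*exp(sqrt(3)*exp(-z))


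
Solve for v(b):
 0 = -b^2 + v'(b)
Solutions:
 v(b) = C1 + b^3/3


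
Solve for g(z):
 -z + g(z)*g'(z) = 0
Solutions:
 g(z) = -sqrt(C1 + z^2)
 g(z) = sqrt(C1 + z^2)


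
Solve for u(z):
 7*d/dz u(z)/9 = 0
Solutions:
 u(z) = C1


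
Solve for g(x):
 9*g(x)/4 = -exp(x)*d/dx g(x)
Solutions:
 g(x) = C1*exp(9*exp(-x)/4)


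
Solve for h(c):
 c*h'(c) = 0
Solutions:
 h(c) = C1


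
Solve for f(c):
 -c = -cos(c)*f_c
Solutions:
 f(c) = C1 + Integral(c/cos(c), c)


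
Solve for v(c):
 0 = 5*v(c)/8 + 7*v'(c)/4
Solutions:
 v(c) = C1*exp(-5*c/14)


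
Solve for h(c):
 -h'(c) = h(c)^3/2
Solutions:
 h(c) = -sqrt(-1/(C1 - c))
 h(c) = sqrt(-1/(C1 - c))


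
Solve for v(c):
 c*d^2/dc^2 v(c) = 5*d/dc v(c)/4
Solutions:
 v(c) = C1 + C2*c^(9/4)


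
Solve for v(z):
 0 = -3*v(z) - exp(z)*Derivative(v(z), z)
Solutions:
 v(z) = C1*exp(3*exp(-z))


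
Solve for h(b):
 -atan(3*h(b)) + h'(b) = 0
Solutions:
 Integral(1/atan(3*_y), (_y, h(b))) = C1 + b


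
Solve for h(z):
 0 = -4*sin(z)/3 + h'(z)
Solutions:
 h(z) = C1 - 4*cos(z)/3


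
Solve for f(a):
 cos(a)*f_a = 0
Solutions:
 f(a) = C1


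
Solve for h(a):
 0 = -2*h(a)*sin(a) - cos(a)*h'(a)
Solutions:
 h(a) = C1*cos(a)^2


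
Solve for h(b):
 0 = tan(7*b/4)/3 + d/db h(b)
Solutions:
 h(b) = C1 + 4*log(cos(7*b/4))/21


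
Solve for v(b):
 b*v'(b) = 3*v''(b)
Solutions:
 v(b) = C1 + C2*erfi(sqrt(6)*b/6)


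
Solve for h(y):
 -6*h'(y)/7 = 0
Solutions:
 h(y) = C1


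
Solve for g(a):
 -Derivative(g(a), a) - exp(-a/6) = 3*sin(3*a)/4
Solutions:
 g(a) = C1 + cos(3*a)/4 + 6*exp(-a/6)


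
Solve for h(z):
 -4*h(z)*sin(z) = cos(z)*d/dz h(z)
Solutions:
 h(z) = C1*cos(z)^4


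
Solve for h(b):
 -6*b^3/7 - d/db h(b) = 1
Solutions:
 h(b) = C1 - 3*b^4/14 - b


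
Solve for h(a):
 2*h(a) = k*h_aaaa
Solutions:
 h(a) = C1*exp(-2^(1/4)*a*(1/k)^(1/4)) + C2*exp(2^(1/4)*a*(1/k)^(1/4)) + C3*exp(-2^(1/4)*I*a*(1/k)^(1/4)) + C4*exp(2^(1/4)*I*a*(1/k)^(1/4))


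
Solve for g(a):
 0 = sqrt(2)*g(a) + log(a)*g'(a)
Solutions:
 g(a) = C1*exp(-sqrt(2)*li(a))


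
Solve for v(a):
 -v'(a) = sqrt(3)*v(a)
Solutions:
 v(a) = C1*exp(-sqrt(3)*a)


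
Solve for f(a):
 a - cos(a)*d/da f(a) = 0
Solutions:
 f(a) = C1 + Integral(a/cos(a), a)


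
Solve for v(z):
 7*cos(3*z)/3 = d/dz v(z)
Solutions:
 v(z) = C1 + 7*sin(3*z)/9


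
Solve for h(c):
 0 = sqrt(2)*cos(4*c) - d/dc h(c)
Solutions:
 h(c) = C1 + sqrt(2)*sin(4*c)/4


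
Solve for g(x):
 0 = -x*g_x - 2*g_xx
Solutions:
 g(x) = C1 + C2*erf(x/2)


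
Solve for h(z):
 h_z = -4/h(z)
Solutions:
 h(z) = -sqrt(C1 - 8*z)
 h(z) = sqrt(C1 - 8*z)


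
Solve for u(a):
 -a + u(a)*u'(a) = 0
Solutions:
 u(a) = -sqrt(C1 + a^2)
 u(a) = sqrt(C1 + a^2)


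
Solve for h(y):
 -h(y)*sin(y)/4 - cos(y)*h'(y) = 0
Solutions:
 h(y) = C1*cos(y)^(1/4)


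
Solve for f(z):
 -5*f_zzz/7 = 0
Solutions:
 f(z) = C1 + C2*z + C3*z^2


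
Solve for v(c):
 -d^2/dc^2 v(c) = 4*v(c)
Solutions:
 v(c) = C1*sin(2*c) + C2*cos(2*c)


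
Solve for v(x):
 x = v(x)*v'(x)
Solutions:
 v(x) = -sqrt(C1 + x^2)
 v(x) = sqrt(C1 + x^2)


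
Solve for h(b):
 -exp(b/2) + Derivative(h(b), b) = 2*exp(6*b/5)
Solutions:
 h(b) = C1 + 5*exp(6*b/5)/3 + 2*exp(b/2)


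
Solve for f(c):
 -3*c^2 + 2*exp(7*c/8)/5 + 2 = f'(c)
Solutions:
 f(c) = C1 - c^3 + 2*c + 16*exp(7*c/8)/35


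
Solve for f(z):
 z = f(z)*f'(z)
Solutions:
 f(z) = -sqrt(C1 + z^2)
 f(z) = sqrt(C1 + z^2)


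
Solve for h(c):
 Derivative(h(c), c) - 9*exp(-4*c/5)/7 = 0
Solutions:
 h(c) = C1 - 45*exp(-4*c/5)/28


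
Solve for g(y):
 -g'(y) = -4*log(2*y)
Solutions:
 g(y) = C1 + 4*y*log(y) - 4*y + y*log(16)


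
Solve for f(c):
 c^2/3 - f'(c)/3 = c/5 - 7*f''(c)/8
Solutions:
 f(c) = C1 + C2*exp(8*c/21) + c^3/3 + 93*c^2/40 + 1953*c/160


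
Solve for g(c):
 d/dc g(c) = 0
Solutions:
 g(c) = C1


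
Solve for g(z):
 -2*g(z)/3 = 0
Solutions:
 g(z) = 0


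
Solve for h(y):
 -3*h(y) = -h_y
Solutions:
 h(y) = C1*exp(3*y)


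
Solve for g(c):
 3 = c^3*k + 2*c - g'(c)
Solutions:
 g(c) = C1 + c^4*k/4 + c^2 - 3*c


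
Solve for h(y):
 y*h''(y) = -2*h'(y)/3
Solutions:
 h(y) = C1 + C2*y^(1/3)


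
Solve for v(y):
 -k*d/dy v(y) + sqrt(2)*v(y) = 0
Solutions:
 v(y) = C1*exp(sqrt(2)*y/k)


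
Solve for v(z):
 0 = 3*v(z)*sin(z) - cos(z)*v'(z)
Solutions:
 v(z) = C1/cos(z)^3


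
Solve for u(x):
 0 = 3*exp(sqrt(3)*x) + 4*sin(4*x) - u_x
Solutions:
 u(x) = C1 + sqrt(3)*exp(sqrt(3)*x) - cos(4*x)


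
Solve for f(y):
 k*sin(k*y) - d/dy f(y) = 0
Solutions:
 f(y) = C1 - cos(k*y)


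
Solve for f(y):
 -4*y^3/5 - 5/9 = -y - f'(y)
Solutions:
 f(y) = C1 + y^4/5 - y^2/2 + 5*y/9


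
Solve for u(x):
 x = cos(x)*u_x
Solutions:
 u(x) = C1 + Integral(x/cos(x), x)


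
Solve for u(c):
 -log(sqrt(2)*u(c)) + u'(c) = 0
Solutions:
 -2*Integral(1/(2*log(_y) + log(2)), (_y, u(c))) = C1 - c


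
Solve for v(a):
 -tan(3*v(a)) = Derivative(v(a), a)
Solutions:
 v(a) = -asin(C1*exp(-3*a))/3 + pi/3
 v(a) = asin(C1*exp(-3*a))/3


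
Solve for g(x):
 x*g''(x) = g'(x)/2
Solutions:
 g(x) = C1 + C2*x^(3/2)


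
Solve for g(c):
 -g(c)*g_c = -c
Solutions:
 g(c) = -sqrt(C1 + c^2)
 g(c) = sqrt(C1 + c^2)


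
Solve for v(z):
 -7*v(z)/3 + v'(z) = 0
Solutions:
 v(z) = C1*exp(7*z/3)


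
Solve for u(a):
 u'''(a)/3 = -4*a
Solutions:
 u(a) = C1 + C2*a + C3*a^2 - a^4/2


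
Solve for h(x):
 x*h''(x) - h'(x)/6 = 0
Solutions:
 h(x) = C1 + C2*x^(7/6)


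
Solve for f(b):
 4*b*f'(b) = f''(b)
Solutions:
 f(b) = C1 + C2*erfi(sqrt(2)*b)


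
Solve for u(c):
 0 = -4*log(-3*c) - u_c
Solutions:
 u(c) = C1 - 4*c*log(-c) + 4*c*(1 - log(3))


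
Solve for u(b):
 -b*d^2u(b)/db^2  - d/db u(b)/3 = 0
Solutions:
 u(b) = C1 + C2*b^(2/3)


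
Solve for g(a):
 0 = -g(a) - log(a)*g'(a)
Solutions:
 g(a) = C1*exp(-li(a))


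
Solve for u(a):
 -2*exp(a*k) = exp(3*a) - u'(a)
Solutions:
 u(a) = C1 + exp(3*a)/3 + 2*exp(a*k)/k


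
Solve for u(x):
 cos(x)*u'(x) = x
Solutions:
 u(x) = C1 + Integral(x/cos(x), x)


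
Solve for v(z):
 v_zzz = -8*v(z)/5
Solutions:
 v(z) = C3*exp(-2*5^(2/3)*z/5) + (C1*sin(sqrt(3)*5^(2/3)*z/5) + C2*cos(sqrt(3)*5^(2/3)*z/5))*exp(5^(2/3)*z/5)


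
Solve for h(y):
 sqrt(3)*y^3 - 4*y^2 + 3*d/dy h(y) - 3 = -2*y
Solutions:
 h(y) = C1 - sqrt(3)*y^4/12 + 4*y^3/9 - y^2/3 + y


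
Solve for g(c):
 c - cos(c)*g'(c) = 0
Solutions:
 g(c) = C1 + Integral(c/cos(c), c)


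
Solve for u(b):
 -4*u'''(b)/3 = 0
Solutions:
 u(b) = C1 + C2*b + C3*b^2


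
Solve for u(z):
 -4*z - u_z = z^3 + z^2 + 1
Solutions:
 u(z) = C1 - z^4/4 - z^3/3 - 2*z^2 - z


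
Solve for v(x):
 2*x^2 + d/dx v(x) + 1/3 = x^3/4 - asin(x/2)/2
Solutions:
 v(x) = C1 + x^4/16 - 2*x^3/3 - x*asin(x/2)/2 - x/3 - sqrt(4 - x^2)/2


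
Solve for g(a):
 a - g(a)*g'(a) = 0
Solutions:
 g(a) = -sqrt(C1 + a^2)
 g(a) = sqrt(C1 + a^2)


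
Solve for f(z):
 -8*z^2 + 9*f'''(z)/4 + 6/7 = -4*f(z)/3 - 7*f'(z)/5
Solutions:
 f(z) = C1*exp(-z*(-15*(1 + 13*sqrt(330)/225)^(1/3) + 7/(1 + 13*sqrt(330)/225)^(1/3))/45)*sin(sqrt(3)*z*(28/(8 + 104*sqrt(330)/225)^(1/3) + 15*(8 + 104*sqrt(330)/225)^(1/3))/90) + C2*exp(-z*(-15*(1 + 13*sqrt(330)/225)^(1/3) + 7/(1 + 13*sqrt(330)/225)^(1/3))/45)*cos(sqrt(3)*z*(28/(8 + 104*sqrt(330)/225)^(1/3) + 15*(8 + 104*sqrt(330)/225)^(1/3))/90) + C3*exp(2*z*(-15*(1 + 13*sqrt(330)/225)^(1/3) + 7/(1 + 13*sqrt(330)/225)^(1/3))/45) + 6*z^2 - 63*z/5 + 8811/700


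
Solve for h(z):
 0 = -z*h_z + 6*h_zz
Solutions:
 h(z) = C1 + C2*erfi(sqrt(3)*z/6)


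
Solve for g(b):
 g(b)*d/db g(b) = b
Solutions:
 g(b) = -sqrt(C1 + b^2)
 g(b) = sqrt(C1 + b^2)


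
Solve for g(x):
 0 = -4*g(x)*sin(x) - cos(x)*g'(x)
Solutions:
 g(x) = C1*cos(x)^4


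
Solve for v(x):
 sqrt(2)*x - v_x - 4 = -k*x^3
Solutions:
 v(x) = C1 + k*x^4/4 + sqrt(2)*x^2/2 - 4*x


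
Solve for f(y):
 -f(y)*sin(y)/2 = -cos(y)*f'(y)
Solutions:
 f(y) = C1/sqrt(cos(y))


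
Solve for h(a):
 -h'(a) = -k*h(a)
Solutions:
 h(a) = C1*exp(a*k)


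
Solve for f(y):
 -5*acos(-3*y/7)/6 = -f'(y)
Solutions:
 f(y) = C1 + 5*y*acos(-3*y/7)/6 + 5*sqrt(49 - 9*y^2)/18


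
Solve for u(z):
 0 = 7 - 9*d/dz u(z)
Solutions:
 u(z) = C1 + 7*z/9


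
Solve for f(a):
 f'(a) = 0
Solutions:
 f(a) = C1


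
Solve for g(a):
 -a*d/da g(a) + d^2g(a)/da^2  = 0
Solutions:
 g(a) = C1 + C2*erfi(sqrt(2)*a/2)


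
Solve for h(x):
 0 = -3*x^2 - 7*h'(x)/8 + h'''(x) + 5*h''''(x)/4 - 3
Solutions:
 h(x) = C1 + C2*exp(-x*(32*2^(2/3)/(15*sqrt(88473) + 4469)^(1/3) + 16 + 2^(1/3)*(15*sqrt(88473) + 4469)^(1/3))/60)*sin(2^(1/3)*sqrt(3)*x*(-(15*sqrt(88473) + 4469)^(1/3) + 32*2^(1/3)/(15*sqrt(88473) + 4469)^(1/3))/60) + C3*exp(-x*(32*2^(2/3)/(15*sqrt(88473) + 4469)^(1/3) + 16 + 2^(1/3)*(15*sqrt(88473) + 4469)^(1/3))/60)*cos(2^(1/3)*sqrt(3)*x*(-(15*sqrt(88473) + 4469)^(1/3) + 32*2^(1/3)/(15*sqrt(88473) + 4469)^(1/3))/60) + C4*exp(x*(-8 + 32*2^(2/3)/(15*sqrt(88473) + 4469)^(1/3) + 2^(1/3)*(15*sqrt(88473) + 4469)^(1/3))/30) - 8*x^3/7 - 552*x/49


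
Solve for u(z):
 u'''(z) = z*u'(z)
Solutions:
 u(z) = C1 + Integral(C2*airyai(z) + C3*airybi(z), z)


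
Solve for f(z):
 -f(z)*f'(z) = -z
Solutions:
 f(z) = -sqrt(C1 + z^2)
 f(z) = sqrt(C1 + z^2)


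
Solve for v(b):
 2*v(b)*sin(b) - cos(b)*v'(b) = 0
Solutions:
 v(b) = C1/cos(b)^2


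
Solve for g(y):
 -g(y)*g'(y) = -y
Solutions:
 g(y) = -sqrt(C1 + y^2)
 g(y) = sqrt(C1 + y^2)


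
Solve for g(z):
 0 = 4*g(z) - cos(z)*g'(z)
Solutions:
 g(z) = C1*(sin(z)^2 + 2*sin(z) + 1)/(sin(z)^2 - 2*sin(z) + 1)


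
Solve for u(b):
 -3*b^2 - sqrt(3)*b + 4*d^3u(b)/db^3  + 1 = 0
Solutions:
 u(b) = C1 + C2*b + C3*b^2 + b^5/80 + sqrt(3)*b^4/96 - b^3/24


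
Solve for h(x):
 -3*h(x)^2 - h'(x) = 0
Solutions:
 h(x) = 1/(C1 + 3*x)


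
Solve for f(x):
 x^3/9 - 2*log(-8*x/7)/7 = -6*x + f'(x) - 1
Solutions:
 f(x) = C1 + x^4/36 + 3*x^2 - 2*x*log(-x)/7 + x*(-6*log(2) + 2*log(7) + 9)/7


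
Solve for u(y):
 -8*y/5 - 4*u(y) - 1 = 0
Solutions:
 u(y) = -2*y/5 - 1/4


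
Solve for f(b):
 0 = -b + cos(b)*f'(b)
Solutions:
 f(b) = C1 + Integral(b/cos(b), b)


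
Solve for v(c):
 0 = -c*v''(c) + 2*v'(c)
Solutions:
 v(c) = C1 + C2*c^3


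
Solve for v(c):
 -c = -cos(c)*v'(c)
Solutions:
 v(c) = C1 + Integral(c/cos(c), c)


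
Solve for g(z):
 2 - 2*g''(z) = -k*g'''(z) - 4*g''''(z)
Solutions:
 g(z) = C1 + C2*z + C3*exp(z*(-k + sqrt(k^2 + 32))/8) + C4*exp(-z*(k + sqrt(k^2 + 32))/8) + z^2/2


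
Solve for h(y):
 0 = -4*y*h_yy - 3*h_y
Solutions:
 h(y) = C1 + C2*y^(1/4)


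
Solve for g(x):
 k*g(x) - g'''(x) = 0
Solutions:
 g(x) = C1*exp(k^(1/3)*x) + C2*exp(k^(1/3)*x*(-1 + sqrt(3)*I)/2) + C3*exp(-k^(1/3)*x*(1 + sqrt(3)*I)/2)


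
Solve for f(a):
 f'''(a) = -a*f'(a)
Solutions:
 f(a) = C1 + Integral(C2*airyai(-a) + C3*airybi(-a), a)


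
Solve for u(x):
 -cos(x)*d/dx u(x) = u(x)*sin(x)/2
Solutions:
 u(x) = C1*sqrt(cos(x))


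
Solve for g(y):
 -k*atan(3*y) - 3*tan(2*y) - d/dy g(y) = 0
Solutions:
 g(y) = C1 - k*(y*atan(3*y) - log(9*y^2 + 1)/6) + 3*log(cos(2*y))/2


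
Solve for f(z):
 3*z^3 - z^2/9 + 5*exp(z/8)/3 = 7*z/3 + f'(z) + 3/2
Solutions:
 f(z) = C1 + 3*z^4/4 - z^3/27 - 7*z^2/6 - 3*z/2 + 40*exp(z/8)/3


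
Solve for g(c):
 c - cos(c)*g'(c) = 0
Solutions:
 g(c) = C1 + Integral(c/cos(c), c)


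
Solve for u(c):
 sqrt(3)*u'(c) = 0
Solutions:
 u(c) = C1


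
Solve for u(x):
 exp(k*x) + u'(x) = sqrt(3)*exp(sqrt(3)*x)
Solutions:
 u(x) = C1 + exp(sqrt(3)*x) - exp(k*x)/k


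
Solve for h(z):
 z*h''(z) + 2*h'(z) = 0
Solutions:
 h(z) = C1 + C2/z


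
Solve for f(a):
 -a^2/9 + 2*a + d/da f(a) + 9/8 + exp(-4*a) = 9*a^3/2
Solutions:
 f(a) = C1 + 9*a^4/8 + a^3/27 - a^2 - 9*a/8 + exp(-4*a)/4


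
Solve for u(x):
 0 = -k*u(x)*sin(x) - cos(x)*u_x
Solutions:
 u(x) = C1*exp(k*log(cos(x)))


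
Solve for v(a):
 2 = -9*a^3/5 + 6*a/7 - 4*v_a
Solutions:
 v(a) = C1 - 9*a^4/80 + 3*a^2/28 - a/2


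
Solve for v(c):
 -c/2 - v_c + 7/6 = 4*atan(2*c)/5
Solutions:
 v(c) = C1 - c^2/4 - 4*c*atan(2*c)/5 + 7*c/6 + log(4*c^2 + 1)/5


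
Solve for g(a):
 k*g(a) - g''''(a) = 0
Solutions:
 g(a) = C1*exp(-a*k^(1/4)) + C2*exp(a*k^(1/4)) + C3*exp(-I*a*k^(1/4)) + C4*exp(I*a*k^(1/4))


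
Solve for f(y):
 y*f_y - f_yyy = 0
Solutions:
 f(y) = C1 + Integral(C2*airyai(y) + C3*airybi(y), y)


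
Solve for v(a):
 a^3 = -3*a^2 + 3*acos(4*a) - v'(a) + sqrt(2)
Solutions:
 v(a) = C1 - a^4/4 - a^3 + 3*a*acos(4*a) + sqrt(2)*a - 3*sqrt(1 - 16*a^2)/4


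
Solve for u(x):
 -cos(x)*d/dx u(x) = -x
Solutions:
 u(x) = C1 + Integral(x/cos(x), x)


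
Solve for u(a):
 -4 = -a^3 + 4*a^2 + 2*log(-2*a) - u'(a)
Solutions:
 u(a) = C1 - a^4/4 + 4*a^3/3 + 2*a*log(-a) + 2*a*(log(2) + 1)


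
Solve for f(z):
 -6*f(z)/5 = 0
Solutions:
 f(z) = 0


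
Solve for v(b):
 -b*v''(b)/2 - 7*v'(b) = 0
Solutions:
 v(b) = C1 + C2/b^13


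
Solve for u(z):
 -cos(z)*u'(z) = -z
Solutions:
 u(z) = C1 + Integral(z/cos(z), z)


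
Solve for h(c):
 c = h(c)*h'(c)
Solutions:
 h(c) = -sqrt(C1 + c^2)
 h(c) = sqrt(C1 + c^2)


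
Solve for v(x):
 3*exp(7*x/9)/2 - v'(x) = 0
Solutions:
 v(x) = C1 + 27*exp(7*x/9)/14


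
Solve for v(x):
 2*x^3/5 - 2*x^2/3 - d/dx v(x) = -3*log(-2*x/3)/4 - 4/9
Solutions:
 v(x) = C1 + x^4/10 - 2*x^3/9 + 3*x*log(-x)/4 + x*(-27*log(3) - 11 + 27*log(2))/36


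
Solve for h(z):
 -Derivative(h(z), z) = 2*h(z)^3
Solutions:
 h(z) = -sqrt(2)*sqrt(-1/(C1 - 2*z))/2
 h(z) = sqrt(2)*sqrt(-1/(C1 - 2*z))/2


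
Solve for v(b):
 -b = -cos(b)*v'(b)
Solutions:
 v(b) = C1 + Integral(b/cos(b), b)


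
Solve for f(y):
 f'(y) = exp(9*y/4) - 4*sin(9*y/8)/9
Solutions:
 f(y) = C1 + 4*exp(9*y/4)/9 + 32*cos(9*y/8)/81


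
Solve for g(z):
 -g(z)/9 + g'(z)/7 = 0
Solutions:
 g(z) = C1*exp(7*z/9)


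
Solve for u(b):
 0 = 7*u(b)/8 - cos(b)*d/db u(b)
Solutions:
 u(b) = C1*(sin(b) + 1)^(7/16)/(sin(b) - 1)^(7/16)


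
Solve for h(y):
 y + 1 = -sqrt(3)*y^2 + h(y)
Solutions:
 h(y) = sqrt(3)*y^2 + y + 1


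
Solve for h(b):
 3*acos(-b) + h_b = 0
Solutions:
 h(b) = C1 - 3*b*acos(-b) - 3*sqrt(1 - b^2)


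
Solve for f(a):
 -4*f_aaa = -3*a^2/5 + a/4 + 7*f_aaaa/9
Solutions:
 f(a) = C1 + C2*a + C3*a^2 + C4*exp(-36*a/7) + a^5/400 - 29*a^4/5760 + 203*a^3/51840


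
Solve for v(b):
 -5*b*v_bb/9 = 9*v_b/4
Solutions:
 v(b) = C1 + C2/b^(61/20)


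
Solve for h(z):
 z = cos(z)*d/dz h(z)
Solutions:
 h(z) = C1 + Integral(z/cos(z), z)


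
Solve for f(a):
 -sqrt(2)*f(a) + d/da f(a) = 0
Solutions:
 f(a) = C1*exp(sqrt(2)*a)


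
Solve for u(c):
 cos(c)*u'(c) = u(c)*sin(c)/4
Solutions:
 u(c) = C1/cos(c)^(1/4)


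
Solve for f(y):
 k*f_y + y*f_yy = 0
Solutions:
 f(y) = C1 + y^(1 - re(k))*(C2*sin(log(y)*Abs(im(k))) + C3*cos(log(y)*im(k)))


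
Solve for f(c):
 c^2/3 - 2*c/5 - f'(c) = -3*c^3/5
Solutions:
 f(c) = C1 + 3*c^4/20 + c^3/9 - c^2/5


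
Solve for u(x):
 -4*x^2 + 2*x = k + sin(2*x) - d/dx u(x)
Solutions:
 u(x) = C1 + k*x + 4*x^3/3 - x^2 - cos(2*x)/2


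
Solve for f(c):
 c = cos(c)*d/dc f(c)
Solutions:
 f(c) = C1 + Integral(c/cos(c), c)


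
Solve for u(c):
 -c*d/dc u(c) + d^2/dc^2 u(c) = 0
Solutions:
 u(c) = C1 + C2*erfi(sqrt(2)*c/2)


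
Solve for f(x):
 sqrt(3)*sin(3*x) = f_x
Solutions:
 f(x) = C1 - sqrt(3)*cos(3*x)/3


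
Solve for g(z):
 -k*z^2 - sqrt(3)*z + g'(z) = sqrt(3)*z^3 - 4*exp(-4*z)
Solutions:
 g(z) = C1 + k*z^3/3 + sqrt(3)*z^4/4 + sqrt(3)*z^2/2 + exp(-4*z)


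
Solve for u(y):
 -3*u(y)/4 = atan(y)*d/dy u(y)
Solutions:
 u(y) = C1*exp(-3*Integral(1/atan(y), y)/4)


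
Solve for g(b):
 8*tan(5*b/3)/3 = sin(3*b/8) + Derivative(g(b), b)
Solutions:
 g(b) = C1 - 8*log(cos(5*b/3))/5 + 8*cos(3*b/8)/3


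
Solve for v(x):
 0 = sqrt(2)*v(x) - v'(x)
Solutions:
 v(x) = C1*exp(sqrt(2)*x)


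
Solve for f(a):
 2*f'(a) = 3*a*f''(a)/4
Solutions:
 f(a) = C1 + C2*a^(11/3)


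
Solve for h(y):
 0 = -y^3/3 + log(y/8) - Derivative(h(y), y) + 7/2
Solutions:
 h(y) = C1 - y^4/12 + y*log(y) - y*log(8) + 5*y/2


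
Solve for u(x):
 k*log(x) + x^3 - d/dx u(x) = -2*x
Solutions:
 u(x) = C1 + k*x*log(x) - k*x + x^4/4 + x^2


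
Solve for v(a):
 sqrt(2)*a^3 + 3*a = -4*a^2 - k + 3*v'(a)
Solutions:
 v(a) = C1 + sqrt(2)*a^4/12 + 4*a^3/9 + a^2/2 + a*k/3


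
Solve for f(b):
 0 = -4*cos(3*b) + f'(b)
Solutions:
 f(b) = C1 + 4*sin(3*b)/3


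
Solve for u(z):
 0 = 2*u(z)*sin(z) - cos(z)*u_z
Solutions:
 u(z) = C1/cos(z)^2


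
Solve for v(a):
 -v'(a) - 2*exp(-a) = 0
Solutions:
 v(a) = C1 + 2*exp(-a)


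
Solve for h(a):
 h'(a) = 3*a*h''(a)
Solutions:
 h(a) = C1 + C2*a^(4/3)


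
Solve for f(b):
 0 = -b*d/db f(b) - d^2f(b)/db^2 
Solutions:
 f(b) = C1 + C2*erf(sqrt(2)*b/2)


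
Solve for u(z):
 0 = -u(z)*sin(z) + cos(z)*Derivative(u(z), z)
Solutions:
 u(z) = C1/cos(z)


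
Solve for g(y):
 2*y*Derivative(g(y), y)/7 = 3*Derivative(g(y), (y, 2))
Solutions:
 g(y) = C1 + C2*erfi(sqrt(21)*y/21)


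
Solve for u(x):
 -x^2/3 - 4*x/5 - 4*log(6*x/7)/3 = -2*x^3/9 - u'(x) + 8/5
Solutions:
 u(x) = C1 - x^4/18 + x^3/9 + 2*x^2/5 + 4*x*log(x)/3 - 4*x*log(7)/3 + 4*x/15 + 4*x*log(6)/3


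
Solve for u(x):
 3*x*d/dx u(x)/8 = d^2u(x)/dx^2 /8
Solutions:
 u(x) = C1 + C2*erfi(sqrt(6)*x/2)


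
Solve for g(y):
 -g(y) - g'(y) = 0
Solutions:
 g(y) = C1*exp(-y)


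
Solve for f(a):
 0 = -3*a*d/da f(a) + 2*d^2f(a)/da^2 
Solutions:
 f(a) = C1 + C2*erfi(sqrt(3)*a/2)


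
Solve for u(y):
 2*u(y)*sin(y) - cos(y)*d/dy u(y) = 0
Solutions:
 u(y) = C1/cos(y)^2


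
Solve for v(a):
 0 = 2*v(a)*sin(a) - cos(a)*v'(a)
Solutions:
 v(a) = C1/cos(a)^2


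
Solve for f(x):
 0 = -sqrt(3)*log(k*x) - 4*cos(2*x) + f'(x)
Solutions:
 f(x) = C1 + sqrt(3)*x*(log(k*x) - 1) + 2*sin(2*x)


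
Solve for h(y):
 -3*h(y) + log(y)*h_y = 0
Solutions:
 h(y) = C1*exp(3*li(y))


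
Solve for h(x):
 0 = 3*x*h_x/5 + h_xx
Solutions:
 h(x) = C1 + C2*erf(sqrt(30)*x/10)


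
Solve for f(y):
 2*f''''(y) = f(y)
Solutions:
 f(y) = C1*exp(-2^(3/4)*y/2) + C2*exp(2^(3/4)*y/2) + C3*sin(2^(3/4)*y/2) + C4*cos(2^(3/4)*y/2)


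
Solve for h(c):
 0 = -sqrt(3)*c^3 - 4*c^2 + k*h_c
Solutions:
 h(c) = C1 + sqrt(3)*c^4/(4*k) + 4*c^3/(3*k)


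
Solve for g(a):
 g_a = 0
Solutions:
 g(a) = C1


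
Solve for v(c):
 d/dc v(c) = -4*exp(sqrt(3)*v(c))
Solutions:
 v(c) = sqrt(3)*(2*log(1/(C1 + 4*c)) - log(3))/6


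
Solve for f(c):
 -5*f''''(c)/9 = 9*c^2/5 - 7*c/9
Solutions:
 f(c) = C1 + C2*c + C3*c^2 + C4*c^3 - 9*c^6/1000 + 7*c^5/600


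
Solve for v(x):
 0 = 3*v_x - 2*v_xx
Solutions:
 v(x) = C1 + C2*exp(3*x/2)


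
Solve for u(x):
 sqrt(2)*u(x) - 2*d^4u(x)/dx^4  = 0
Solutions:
 u(x) = C1*exp(-2^(7/8)*x/2) + C2*exp(2^(7/8)*x/2) + C3*sin(2^(7/8)*x/2) + C4*cos(2^(7/8)*x/2)


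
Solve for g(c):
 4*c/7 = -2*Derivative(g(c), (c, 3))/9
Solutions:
 g(c) = C1 + C2*c + C3*c^2 - 3*c^4/28


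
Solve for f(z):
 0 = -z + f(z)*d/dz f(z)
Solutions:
 f(z) = -sqrt(C1 + z^2)
 f(z) = sqrt(C1 + z^2)


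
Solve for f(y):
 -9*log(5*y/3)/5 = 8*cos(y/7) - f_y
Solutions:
 f(y) = C1 + 9*y*log(y)/5 - 9*y*log(3)/5 - 9*y/5 + 9*y*log(5)/5 + 56*sin(y/7)


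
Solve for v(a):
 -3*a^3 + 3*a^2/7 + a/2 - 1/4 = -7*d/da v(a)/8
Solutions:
 v(a) = C1 + 6*a^4/7 - 8*a^3/49 - 2*a^2/7 + 2*a/7


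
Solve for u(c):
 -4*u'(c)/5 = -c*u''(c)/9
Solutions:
 u(c) = C1 + C2*c^(41/5)


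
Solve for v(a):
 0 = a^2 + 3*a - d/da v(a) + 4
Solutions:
 v(a) = C1 + a^3/3 + 3*a^2/2 + 4*a


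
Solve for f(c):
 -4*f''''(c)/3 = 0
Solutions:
 f(c) = C1 + C2*c + C3*c^2 + C4*c^3


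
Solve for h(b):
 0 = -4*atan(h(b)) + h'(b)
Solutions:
 Integral(1/atan(_y), (_y, h(b))) = C1 + 4*b


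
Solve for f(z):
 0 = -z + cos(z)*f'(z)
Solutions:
 f(z) = C1 + Integral(z/cos(z), z)


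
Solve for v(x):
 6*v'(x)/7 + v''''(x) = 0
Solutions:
 v(x) = C1 + C4*exp(-6^(1/3)*7^(2/3)*x/7) + (C2*sin(2^(1/3)*3^(5/6)*7^(2/3)*x/14) + C3*cos(2^(1/3)*3^(5/6)*7^(2/3)*x/14))*exp(6^(1/3)*7^(2/3)*x/14)


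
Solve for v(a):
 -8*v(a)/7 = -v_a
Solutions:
 v(a) = C1*exp(8*a/7)


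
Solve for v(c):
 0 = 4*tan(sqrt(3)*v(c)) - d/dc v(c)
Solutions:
 v(c) = sqrt(3)*(pi - asin(C1*exp(4*sqrt(3)*c)))/3
 v(c) = sqrt(3)*asin(C1*exp(4*sqrt(3)*c))/3


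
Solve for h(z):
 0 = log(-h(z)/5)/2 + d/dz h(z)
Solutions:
 2*Integral(1/(log(-_y) - log(5)), (_y, h(z))) = C1 - z


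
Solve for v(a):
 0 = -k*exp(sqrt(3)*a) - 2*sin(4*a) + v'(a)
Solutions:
 v(a) = C1 + sqrt(3)*k*exp(sqrt(3)*a)/3 - cos(4*a)/2


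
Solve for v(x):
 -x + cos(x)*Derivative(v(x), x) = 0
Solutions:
 v(x) = C1 + Integral(x/cos(x), x)


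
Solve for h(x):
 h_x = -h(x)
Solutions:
 h(x) = C1*exp(-x)


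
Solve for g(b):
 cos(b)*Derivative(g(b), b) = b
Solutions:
 g(b) = C1 + Integral(b/cos(b), b)


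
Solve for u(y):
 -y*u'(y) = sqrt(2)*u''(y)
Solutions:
 u(y) = C1 + C2*erf(2^(1/4)*y/2)


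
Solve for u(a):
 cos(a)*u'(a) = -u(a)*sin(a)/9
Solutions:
 u(a) = C1*cos(a)^(1/9)


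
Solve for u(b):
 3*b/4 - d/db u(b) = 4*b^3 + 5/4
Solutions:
 u(b) = C1 - b^4 + 3*b^2/8 - 5*b/4


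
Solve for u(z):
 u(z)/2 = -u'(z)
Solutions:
 u(z) = C1*exp(-z/2)


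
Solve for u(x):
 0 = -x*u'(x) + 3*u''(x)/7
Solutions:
 u(x) = C1 + C2*erfi(sqrt(42)*x/6)


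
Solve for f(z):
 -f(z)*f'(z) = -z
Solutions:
 f(z) = -sqrt(C1 + z^2)
 f(z) = sqrt(C1 + z^2)


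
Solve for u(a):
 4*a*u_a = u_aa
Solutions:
 u(a) = C1 + C2*erfi(sqrt(2)*a)


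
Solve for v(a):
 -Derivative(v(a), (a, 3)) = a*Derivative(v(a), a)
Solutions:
 v(a) = C1 + Integral(C2*airyai(-a) + C3*airybi(-a), a)


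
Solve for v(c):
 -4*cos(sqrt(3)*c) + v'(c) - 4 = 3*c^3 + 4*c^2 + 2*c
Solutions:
 v(c) = C1 + 3*c^4/4 + 4*c^3/3 + c^2 + 4*c + 4*sqrt(3)*sin(sqrt(3)*c)/3


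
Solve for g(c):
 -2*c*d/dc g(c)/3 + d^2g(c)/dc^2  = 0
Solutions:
 g(c) = C1 + C2*erfi(sqrt(3)*c/3)


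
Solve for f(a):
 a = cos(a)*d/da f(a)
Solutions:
 f(a) = C1 + Integral(a/cos(a), a)


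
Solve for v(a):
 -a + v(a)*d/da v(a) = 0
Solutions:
 v(a) = -sqrt(C1 + a^2)
 v(a) = sqrt(C1 + a^2)


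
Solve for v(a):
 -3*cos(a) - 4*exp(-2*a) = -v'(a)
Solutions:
 v(a) = C1 + 3*sin(a) - 2*exp(-2*a)


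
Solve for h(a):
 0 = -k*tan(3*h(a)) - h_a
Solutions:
 h(a) = -asin(C1*exp(-3*a*k))/3 + pi/3
 h(a) = asin(C1*exp(-3*a*k))/3


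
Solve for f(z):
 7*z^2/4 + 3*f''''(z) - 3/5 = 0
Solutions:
 f(z) = C1 + C2*z + C3*z^2 + C4*z^3 - 7*z^6/4320 + z^4/120


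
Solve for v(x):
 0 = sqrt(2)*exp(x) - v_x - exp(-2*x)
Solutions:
 v(x) = C1 + sqrt(2)*exp(x) + exp(-2*x)/2


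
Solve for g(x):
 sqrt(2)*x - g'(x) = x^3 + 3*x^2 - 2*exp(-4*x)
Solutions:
 g(x) = C1 - x^4/4 - x^3 + sqrt(2)*x^2/2 - exp(-4*x)/2


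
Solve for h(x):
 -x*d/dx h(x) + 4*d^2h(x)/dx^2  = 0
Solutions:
 h(x) = C1 + C2*erfi(sqrt(2)*x/4)


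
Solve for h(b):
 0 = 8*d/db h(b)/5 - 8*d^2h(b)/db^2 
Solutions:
 h(b) = C1 + C2*exp(b/5)


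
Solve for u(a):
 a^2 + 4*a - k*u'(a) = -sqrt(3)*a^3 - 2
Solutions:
 u(a) = C1 + sqrt(3)*a^4/(4*k) + a^3/(3*k) + 2*a^2/k + 2*a/k


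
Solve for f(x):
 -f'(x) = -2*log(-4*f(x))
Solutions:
 -Integral(1/(log(-_y) + 2*log(2)), (_y, f(x)))/2 = C1 - x


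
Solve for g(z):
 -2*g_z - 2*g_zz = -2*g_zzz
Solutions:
 g(z) = C1 + C2*exp(z*(1 - sqrt(5))/2) + C3*exp(z*(1 + sqrt(5))/2)


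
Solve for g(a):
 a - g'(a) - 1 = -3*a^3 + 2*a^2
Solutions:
 g(a) = C1 + 3*a^4/4 - 2*a^3/3 + a^2/2 - a


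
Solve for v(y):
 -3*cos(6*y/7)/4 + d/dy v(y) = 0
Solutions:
 v(y) = C1 + 7*sin(6*y/7)/8


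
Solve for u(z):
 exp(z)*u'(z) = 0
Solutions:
 u(z) = C1


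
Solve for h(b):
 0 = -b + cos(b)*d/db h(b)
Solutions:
 h(b) = C1 + Integral(b/cos(b), b)


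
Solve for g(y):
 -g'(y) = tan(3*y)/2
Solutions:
 g(y) = C1 + log(cos(3*y))/6


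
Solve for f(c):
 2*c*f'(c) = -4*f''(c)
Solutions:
 f(c) = C1 + C2*erf(c/2)


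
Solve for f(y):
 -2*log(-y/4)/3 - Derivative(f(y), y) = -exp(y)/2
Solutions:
 f(y) = C1 - 2*y*log(-y)/3 + 2*y*(1 + 2*log(2))/3 + exp(y)/2


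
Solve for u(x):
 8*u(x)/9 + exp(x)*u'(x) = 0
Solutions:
 u(x) = C1*exp(8*exp(-x)/9)


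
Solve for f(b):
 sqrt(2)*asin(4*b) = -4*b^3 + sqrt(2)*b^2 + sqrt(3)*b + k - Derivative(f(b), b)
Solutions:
 f(b) = C1 - b^4 + sqrt(2)*b^3/3 + sqrt(3)*b^2/2 + b*k - sqrt(2)*(b*asin(4*b) + sqrt(1 - 16*b^2)/4)


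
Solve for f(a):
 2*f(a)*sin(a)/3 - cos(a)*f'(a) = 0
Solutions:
 f(a) = C1/cos(a)^(2/3)


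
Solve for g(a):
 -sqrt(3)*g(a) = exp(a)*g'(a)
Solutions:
 g(a) = C1*exp(sqrt(3)*exp(-a))


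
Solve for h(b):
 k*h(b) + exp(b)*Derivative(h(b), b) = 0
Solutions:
 h(b) = C1*exp(k*exp(-b))


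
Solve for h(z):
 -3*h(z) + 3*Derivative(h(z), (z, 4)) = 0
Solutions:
 h(z) = C1*exp(-z) + C2*exp(z) + C3*sin(z) + C4*cos(z)


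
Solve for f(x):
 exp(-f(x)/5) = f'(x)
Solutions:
 f(x) = 5*log(C1 + x/5)


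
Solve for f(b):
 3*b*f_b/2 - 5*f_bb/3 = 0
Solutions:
 f(b) = C1 + C2*erfi(3*sqrt(5)*b/10)


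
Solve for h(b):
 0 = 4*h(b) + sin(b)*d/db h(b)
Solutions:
 h(b) = C1*(cos(b)^2 + 2*cos(b) + 1)/(cos(b)^2 - 2*cos(b) + 1)


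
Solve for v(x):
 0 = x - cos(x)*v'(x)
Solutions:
 v(x) = C1 + Integral(x/cos(x), x)


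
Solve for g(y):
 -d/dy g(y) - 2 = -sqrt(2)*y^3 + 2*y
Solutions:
 g(y) = C1 + sqrt(2)*y^4/4 - y^2 - 2*y


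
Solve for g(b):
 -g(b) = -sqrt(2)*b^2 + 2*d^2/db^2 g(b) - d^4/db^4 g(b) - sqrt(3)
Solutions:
 g(b) = C1*exp(-b*sqrt(1 + sqrt(2))) + C2*exp(b*sqrt(1 + sqrt(2))) + C3*sin(b*sqrt(-1 + sqrt(2))) + C4*cos(b*sqrt(-1 + sqrt(2))) + sqrt(2)*b^2 - 4*sqrt(2) + sqrt(3)


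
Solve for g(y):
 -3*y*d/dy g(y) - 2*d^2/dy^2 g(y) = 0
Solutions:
 g(y) = C1 + C2*erf(sqrt(3)*y/2)


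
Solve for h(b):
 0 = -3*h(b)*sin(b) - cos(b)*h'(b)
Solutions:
 h(b) = C1*cos(b)^3


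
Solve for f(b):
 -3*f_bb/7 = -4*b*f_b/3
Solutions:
 f(b) = C1 + C2*erfi(sqrt(14)*b/3)


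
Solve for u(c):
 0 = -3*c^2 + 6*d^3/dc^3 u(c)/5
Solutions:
 u(c) = C1 + C2*c + C3*c^2 + c^5/24


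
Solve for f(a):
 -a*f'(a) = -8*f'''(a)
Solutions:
 f(a) = C1 + Integral(C2*airyai(a/2) + C3*airybi(a/2), a)


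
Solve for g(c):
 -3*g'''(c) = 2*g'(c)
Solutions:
 g(c) = C1 + C2*sin(sqrt(6)*c/3) + C3*cos(sqrt(6)*c/3)


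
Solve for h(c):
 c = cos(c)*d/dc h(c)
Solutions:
 h(c) = C1 + Integral(c/cos(c), c)


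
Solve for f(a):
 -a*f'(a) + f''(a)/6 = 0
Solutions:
 f(a) = C1 + C2*erfi(sqrt(3)*a)


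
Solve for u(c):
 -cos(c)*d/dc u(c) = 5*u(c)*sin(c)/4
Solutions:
 u(c) = C1*cos(c)^(5/4)


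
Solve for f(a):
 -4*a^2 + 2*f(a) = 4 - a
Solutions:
 f(a) = 2*a^2 - a/2 + 2


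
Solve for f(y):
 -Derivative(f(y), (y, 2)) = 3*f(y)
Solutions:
 f(y) = C1*sin(sqrt(3)*y) + C2*cos(sqrt(3)*y)


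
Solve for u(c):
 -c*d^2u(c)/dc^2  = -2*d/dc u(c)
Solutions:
 u(c) = C1 + C2*c^3


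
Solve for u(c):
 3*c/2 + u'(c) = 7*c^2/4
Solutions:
 u(c) = C1 + 7*c^3/12 - 3*c^2/4


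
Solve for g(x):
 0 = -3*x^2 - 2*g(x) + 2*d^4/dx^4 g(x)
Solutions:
 g(x) = C1*exp(-x) + C2*exp(x) + C3*sin(x) + C4*cos(x) - 3*x^2/2


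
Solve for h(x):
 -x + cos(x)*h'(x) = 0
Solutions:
 h(x) = C1 + Integral(x/cos(x), x)


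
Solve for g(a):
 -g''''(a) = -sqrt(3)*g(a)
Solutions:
 g(a) = C1*exp(-3^(1/8)*a) + C2*exp(3^(1/8)*a) + C3*sin(3^(1/8)*a) + C4*cos(3^(1/8)*a)


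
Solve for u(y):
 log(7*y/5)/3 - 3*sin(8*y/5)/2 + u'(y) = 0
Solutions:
 u(y) = C1 - y*log(y)/3 - y*log(7)/3 + y/3 + y*log(5)/3 - 15*cos(8*y/5)/16


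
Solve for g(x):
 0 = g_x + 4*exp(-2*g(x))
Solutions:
 g(x) = log(-sqrt(C1 - 8*x))
 g(x) = log(C1 - 8*x)/2


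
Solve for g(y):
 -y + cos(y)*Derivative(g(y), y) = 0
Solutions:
 g(y) = C1 + Integral(y/cos(y), y)


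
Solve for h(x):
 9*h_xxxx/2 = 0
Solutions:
 h(x) = C1 + C2*x + C3*x^2 + C4*x^3


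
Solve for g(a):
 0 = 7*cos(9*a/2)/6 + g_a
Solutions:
 g(a) = C1 - 7*sin(9*a/2)/27


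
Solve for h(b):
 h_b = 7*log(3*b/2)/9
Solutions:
 h(b) = C1 + 7*b*log(b)/9 - 7*b/9 - 7*b*log(2)/9 + 7*b*log(3)/9


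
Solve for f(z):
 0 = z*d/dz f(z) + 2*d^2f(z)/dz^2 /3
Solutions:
 f(z) = C1 + C2*erf(sqrt(3)*z/2)


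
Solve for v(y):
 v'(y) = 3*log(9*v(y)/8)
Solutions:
 Integral(1/(-log(_y) - 2*log(3) + 3*log(2)), (_y, v(y)))/3 = C1 - y


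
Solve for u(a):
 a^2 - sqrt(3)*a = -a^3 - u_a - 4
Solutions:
 u(a) = C1 - a^4/4 - a^3/3 + sqrt(3)*a^2/2 - 4*a


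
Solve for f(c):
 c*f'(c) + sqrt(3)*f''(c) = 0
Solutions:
 f(c) = C1 + C2*erf(sqrt(2)*3^(3/4)*c/6)


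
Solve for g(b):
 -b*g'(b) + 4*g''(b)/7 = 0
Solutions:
 g(b) = C1 + C2*erfi(sqrt(14)*b/4)


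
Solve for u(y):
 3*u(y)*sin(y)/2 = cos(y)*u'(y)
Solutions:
 u(y) = C1/cos(y)^(3/2)


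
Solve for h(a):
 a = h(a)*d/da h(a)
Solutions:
 h(a) = -sqrt(C1 + a^2)
 h(a) = sqrt(C1 + a^2)


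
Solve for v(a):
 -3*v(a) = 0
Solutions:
 v(a) = 0


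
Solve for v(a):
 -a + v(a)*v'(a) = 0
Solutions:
 v(a) = -sqrt(C1 + a^2)
 v(a) = sqrt(C1 + a^2)


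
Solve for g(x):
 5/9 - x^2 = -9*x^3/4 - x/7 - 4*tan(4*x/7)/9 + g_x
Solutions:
 g(x) = C1 + 9*x^4/16 - x^3/3 + x^2/14 + 5*x/9 - 7*log(cos(4*x/7))/9


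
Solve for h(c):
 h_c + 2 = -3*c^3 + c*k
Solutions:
 h(c) = C1 - 3*c^4/4 + c^2*k/2 - 2*c


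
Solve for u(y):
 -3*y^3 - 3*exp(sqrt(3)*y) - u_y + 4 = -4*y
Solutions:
 u(y) = C1 - 3*y^4/4 + 2*y^2 + 4*y - sqrt(3)*exp(sqrt(3)*y)


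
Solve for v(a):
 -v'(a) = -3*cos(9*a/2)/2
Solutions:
 v(a) = C1 + sin(9*a/2)/3


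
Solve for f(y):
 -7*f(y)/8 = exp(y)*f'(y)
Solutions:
 f(y) = C1*exp(7*exp(-y)/8)


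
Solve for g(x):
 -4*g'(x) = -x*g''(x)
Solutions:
 g(x) = C1 + C2*x^5


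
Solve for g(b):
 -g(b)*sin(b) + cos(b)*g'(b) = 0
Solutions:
 g(b) = C1/cos(b)


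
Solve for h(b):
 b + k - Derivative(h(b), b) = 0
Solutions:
 h(b) = C1 + b^2/2 + b*k


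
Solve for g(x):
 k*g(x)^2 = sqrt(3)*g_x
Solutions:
 g(x) = -3/(C1 + sqrt(3)*k*x)


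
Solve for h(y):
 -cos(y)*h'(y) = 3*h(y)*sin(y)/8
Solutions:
 h(y) = C1*cos(y)^(3/8)


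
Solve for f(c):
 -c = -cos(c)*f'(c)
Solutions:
 f(c) = C1 + Integral(c/cos(c), c)


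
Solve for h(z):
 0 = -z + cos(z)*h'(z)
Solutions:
 h(z) = C1 + Integral(z/cos(z), z)


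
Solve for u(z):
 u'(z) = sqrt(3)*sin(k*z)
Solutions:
 u(z) = C1 - sqrt(3)*cos(k*z)/k


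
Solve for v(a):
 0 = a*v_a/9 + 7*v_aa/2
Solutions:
 v(a) = C1 + C2*erf(sqrt(7)*a/21)


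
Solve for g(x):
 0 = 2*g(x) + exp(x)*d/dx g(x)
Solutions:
 g(x) = C1*exp(2*exp(-x))


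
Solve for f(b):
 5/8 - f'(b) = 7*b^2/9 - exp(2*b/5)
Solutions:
 f(b) = C1 - 7*b^3/27 + 5*b/8 + 5*exp(2*b/5)/2


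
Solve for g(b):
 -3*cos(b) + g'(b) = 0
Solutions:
 g(b) = C1 + 3*sin(b)


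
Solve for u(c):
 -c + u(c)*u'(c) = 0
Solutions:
 u(c) = -sqrt(C1 + c^2)
 u(c) = sqrt(C1 + c^2)


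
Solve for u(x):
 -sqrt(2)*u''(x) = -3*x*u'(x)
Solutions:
 u(x) = C1 + C2*erfi(2^(1/4)*sqrt(3)*x/2)


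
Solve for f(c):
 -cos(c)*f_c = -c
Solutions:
 f(c) = C1 + Integral(c/cos(c), c)


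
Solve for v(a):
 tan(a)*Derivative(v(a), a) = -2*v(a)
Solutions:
 v(a) = C1/sin(a)^2


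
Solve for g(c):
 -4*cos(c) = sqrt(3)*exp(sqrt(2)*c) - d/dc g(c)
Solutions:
 g(c) = C1 + sqrt(6)*exp(sqrt(2)*c)/2 + 4*sin(c)


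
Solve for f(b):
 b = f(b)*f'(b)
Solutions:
 f(b) = -sqrt(C1 + b^2)
 f(b) = sqrt(C1 + b^2)


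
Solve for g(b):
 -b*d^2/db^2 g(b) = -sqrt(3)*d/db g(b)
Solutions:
 g(b) = C1 + C2*b^(1 + sqrt(3))


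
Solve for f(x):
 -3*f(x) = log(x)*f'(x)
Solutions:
 f(x) = C1*exp(-3*li(x))


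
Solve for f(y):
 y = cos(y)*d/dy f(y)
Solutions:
 f(y) = C1 + Integral(y/cos(y), y)


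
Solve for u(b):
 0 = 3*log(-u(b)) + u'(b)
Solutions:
 -li(-u(b)) = C1 - 3*b


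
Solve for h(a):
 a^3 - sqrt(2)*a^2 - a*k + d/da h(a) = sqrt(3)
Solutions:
 h(a) = C1 - a^4/4 + sqrt(2)*a^3/3 + a^2*k/2 + sqrt(3)*a


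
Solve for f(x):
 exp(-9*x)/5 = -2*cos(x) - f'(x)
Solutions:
 f(x) = C1 - 2*sin(x) + exp(-9*x)/45


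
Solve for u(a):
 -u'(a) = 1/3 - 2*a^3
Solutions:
 u(a) = C1 + a^4/2 - a/3


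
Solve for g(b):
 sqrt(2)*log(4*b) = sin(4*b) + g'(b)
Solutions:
 g(b) = C1 + sqrt(2)*b*(log(b) - 1) + 2*sqrt(2)*b*log(2) + cos(4*b)/4


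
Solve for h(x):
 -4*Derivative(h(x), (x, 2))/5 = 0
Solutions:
 h(x) = C1 + C2*x


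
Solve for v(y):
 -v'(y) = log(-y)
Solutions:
 v(y) = C1 - y*log(-y) + y


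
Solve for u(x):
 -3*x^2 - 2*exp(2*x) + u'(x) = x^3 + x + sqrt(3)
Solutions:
 u(x) = C1 + x^4/4 + x^3 + x^2/2 + sqrt(3)*x + exp(2*x)


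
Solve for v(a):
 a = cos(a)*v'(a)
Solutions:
 v(a) = C1 + Integral(a/cos(a), a)


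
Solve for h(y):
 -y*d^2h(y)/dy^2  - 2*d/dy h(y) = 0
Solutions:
 h(y) = C1 + C2/y


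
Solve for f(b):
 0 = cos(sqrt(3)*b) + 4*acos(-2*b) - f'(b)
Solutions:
 f(b) = C1 + 4*b*acos(-2*b) + 2*sqrt(1 - 4*b^2) + sqrt(3)*sin(sqrt(3)*b)/3


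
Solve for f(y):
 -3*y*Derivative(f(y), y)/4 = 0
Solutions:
 f(y) = C1


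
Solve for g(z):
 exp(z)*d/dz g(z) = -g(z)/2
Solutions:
 g(z) = C1*exp(exp(-z)/2)


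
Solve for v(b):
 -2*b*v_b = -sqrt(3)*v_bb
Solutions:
 v(b) = C1 + C2*erfi(3^(3/4)*b/3)


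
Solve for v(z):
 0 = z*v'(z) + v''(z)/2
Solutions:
 v(z) = C1 + C2*erf(z)


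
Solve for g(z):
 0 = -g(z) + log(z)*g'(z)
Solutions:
 g(z) = C1*exp(li(z))


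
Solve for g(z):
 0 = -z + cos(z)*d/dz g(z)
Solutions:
 g(z) = C1 + Integral(z/cos(z), z)


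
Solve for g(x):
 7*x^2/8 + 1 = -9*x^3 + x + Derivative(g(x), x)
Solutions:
 g(x) = C1 + 9*x^4/4 + 7*x^3/24 - x^2/2 + x


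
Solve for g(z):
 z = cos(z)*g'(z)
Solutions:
 g(z) = C1 + Integral(z/cos(z), z)


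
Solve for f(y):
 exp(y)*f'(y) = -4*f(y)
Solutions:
 f(y) = C1*exp(4*exp(-y))


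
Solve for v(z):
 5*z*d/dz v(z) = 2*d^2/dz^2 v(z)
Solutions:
 v(z) = C1 + C2*erfi(sqrt(5)*z/2)


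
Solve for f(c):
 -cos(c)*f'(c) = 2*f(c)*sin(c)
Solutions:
 f(c) = C1*cos(c)^2


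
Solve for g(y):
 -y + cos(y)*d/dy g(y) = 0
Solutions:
 g(y) = C1 + Integral(y/cos(y), y)


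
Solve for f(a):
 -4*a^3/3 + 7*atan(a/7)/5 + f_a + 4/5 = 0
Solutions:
 f(a) = C1 + a^4/3 - 7*a*atan(a/7)/5 - 4*a/5 + 49*log(a^2 + 49)/10


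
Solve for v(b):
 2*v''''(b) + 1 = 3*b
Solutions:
 v(b) = C1 + C2*b + C3*b^2 + C4*b^3 + b^5/80 - b^4/48


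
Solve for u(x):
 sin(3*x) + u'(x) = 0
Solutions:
 u(x) = C1 + cos(3*x)/3


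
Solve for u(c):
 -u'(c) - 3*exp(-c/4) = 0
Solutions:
 u(c) = C1 + 12*exp(-c/4)


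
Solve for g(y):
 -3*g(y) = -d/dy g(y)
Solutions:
 g(y) = C1*exp(3*y)


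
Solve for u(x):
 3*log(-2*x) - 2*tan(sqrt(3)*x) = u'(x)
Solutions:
 u(x) = C1 + 3*x*log(-x) - 3*x + 3*x*log(2) + 2*sqrt(3)*log(cos(sqrt(3)*x))/3


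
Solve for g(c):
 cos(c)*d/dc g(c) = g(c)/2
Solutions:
 g(c) = C1*(sin(c) + 1)^(1/4)/(sin(c) - 1)^(1/4)


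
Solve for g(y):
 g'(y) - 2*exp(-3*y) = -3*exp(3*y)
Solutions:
 g(y) = C1 - exp(3*y) - 2*exp(-3*y)/3


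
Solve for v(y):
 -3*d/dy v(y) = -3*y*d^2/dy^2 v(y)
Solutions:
 v(y) = C1 + C2*y^2


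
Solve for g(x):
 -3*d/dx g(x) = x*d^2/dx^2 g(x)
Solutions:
 g(x) = C1 + C2/x^2


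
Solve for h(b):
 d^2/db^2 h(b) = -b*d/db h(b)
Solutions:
 h(b) = C1 + C2*erf(sqrt(2)*b/2)


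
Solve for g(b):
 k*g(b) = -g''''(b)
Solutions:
 g(b) = C1*exp(-b*(-k)^(1/4)) + C2*exp(b*(-k)^(1/4)) + C3*exp(-I*b*(-k)^(1/4)) + C4*exp(I*b*(-k)^(1/4))


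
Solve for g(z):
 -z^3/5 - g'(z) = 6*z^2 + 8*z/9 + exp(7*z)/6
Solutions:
 g(z) = C1 - z^4/20 - 2*z^3 - 4*z^2/9 - exp(7*z)/42


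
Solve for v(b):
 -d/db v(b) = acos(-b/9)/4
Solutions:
 v(b) = C1 - b*acos(-b/9)/4 - sqrt(81 - b^2)/4


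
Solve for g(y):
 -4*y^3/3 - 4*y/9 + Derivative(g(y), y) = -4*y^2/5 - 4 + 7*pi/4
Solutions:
 g(y) = C1 + y^4/3 - 4*y^3/15 + 2*y^2/9 - 4*y + 7*pi*y/4


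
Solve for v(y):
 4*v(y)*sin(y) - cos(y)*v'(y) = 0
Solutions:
 v(y) = C1/cos(y)^4
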